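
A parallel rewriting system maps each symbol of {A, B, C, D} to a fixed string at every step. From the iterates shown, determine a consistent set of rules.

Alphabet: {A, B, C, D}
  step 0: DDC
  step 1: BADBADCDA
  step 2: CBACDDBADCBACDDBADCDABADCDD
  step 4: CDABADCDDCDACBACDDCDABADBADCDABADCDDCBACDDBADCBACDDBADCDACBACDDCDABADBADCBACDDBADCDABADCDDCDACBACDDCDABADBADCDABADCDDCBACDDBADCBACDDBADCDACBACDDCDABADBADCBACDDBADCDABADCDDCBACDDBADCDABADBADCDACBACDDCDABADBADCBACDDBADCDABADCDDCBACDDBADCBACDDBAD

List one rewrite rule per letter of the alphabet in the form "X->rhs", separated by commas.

A->CDD, B->CBA, C->CDA, D->BAD

  step 1 ⇒ step 2: BADBADCDA ⇒ CBA·CDD·BAD·CBA·CDD·BAD·CDA·BAD·CDD
    A ↦ CDD
    B ↦ CBA
    C ↦ CDA
    D ↦ BAD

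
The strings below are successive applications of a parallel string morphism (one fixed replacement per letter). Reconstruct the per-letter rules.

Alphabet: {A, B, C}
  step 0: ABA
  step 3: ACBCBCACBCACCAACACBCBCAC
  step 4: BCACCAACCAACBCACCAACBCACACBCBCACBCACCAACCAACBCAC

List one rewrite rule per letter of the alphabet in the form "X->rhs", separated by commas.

A->BC, B->CA, C->AC

  step 3 ⇒ step 4: ACBCBCACBCACCAACACBCBCAC ⇒ BC·AC·CA·AC·CA·AC·BC·AC·CA·AC·BC·AC·AC·BC·BC·AC·BC·AC·CA·AC·CA·AC·BC·AC
    A ↦ BC
    B ↦ CA
    C ↦ AC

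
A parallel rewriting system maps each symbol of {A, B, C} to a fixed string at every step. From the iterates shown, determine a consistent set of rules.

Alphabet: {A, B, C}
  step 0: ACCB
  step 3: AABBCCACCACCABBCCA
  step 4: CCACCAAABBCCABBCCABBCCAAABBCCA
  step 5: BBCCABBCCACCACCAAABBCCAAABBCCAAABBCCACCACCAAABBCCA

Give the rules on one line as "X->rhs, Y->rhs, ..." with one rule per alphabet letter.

A->CCA, B->A, C->B

  step 4 ⇒ step 5: CCACCAAABBCCABBCCABBCCAAABBCCA ⇒ B·B·CCA·B·B·CCA·CCA·CCA·A·A·B·B·CCA·A·A·B·B·CCA·A·A·B·B·CCA·CCA·CCA·A·A·B·B·CCA
    A ↦ CCA
    B ↦ A
    C ↦ B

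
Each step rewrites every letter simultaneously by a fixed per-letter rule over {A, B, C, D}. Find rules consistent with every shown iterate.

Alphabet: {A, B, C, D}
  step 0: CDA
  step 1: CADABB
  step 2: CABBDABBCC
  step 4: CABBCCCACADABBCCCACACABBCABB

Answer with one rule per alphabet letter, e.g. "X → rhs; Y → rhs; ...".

  step 1 ⇒ step 2: CADABB ⇒ CA·BB·DA·BB·C·C
    A ↦ BB
    B ↦ C
    C ↦ CA
    D ↦ DA

A->BB, B->C, C->CA, D->DA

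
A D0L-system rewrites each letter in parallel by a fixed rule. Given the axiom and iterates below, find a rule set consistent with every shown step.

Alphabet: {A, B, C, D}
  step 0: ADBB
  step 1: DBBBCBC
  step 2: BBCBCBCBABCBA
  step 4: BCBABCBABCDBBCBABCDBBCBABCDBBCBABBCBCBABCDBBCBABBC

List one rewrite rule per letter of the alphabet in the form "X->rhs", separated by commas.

A->DB, B->BC, C->BA, D->B

  step 1 ⇒ step 2: DBBBCBC ⇒ B·BC·BC·BC·BA·BC·BA
    B ↦ BC
    C ↦ BA
    D ↦ B
  step 0 ⇒ step 1: ADBB ⇒ DB·B·BC·BC
    A ↦ DB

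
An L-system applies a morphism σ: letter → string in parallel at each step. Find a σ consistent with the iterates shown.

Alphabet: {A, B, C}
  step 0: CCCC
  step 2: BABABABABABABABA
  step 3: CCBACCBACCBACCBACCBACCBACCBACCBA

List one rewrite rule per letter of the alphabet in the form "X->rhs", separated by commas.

A->BA, B->CC, C->AA

  step 2 ⇒ step 3: BABABABABABABABA ⇒ CC·BA·CC·BA·CC·BA·CC·BA·CC·BA·CC·BA·CC·BA·CC·BA
    A ↦ BA
    B ↦ CC
    C ↦ AA  (constrained at step 0)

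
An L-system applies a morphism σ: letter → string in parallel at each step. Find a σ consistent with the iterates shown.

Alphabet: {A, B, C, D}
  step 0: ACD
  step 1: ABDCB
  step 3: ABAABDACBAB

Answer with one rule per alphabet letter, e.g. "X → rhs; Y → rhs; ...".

A->AB, B->A, C->D, D->CB

  step 0 ⇒ step 1: ACD ⇒ AB·D·CB
    A ↦ AB
    C ↦ D
    D ↦ CB
    B ↦ A  (constrained at step 1)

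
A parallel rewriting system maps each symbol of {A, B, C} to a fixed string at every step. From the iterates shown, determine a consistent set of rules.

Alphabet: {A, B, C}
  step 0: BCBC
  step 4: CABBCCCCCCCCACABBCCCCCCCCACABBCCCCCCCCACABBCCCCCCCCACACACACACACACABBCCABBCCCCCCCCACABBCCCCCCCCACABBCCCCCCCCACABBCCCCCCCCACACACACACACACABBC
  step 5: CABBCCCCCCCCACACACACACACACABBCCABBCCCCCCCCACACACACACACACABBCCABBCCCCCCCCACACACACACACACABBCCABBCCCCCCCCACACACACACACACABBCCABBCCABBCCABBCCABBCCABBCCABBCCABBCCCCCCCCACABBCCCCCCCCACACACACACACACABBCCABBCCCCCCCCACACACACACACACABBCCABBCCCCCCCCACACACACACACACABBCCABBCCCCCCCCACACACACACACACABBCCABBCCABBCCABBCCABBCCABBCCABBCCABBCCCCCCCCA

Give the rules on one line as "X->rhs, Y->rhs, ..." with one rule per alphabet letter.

A->BBC, B->CCC, C->CA

  step 4 ⇒ step 5: CABBCCCCCCCCACABBCCCCCCCCACABBCCCCCCCCACABBCCCCCCCCACACACACACACACABBCCABBCCCCCCCCACABBCCCCCCCCACABBCCCCCCCCACABBCCCCCCCCACACACACACACACABBC ⇒ CA·BBC·CCC·CCC·CA·CA·CA·CA·CA·CA·CA·CA·BBC·CA·BBC·CCC·CCC·CA·CA·CA·CA·CA·CA·CA·CA·BBC·CA·BBC·CCC·CCC·CA·CA·CA·CA·CA·CA·CA·CA·BBC·CA·BBC·CCC·CCC·CA·CA·CA·CA·CA·CA·CA·CA·BBC·CA·BBC·CA·BBC·CA·BBC·CA·BBC·CA·BBC·CA·BBC·CA·BBC·CCC·CCC·CA·CA·BBC·CCC·CCC·CA·CA·CA·CA·CA·CA·CA·CA·BBC·CA·BBC·CCC·CCC·CA·CA·CA·CA·CA·CA·CA·CA·BBC·CA·BBC·CCC·CCC·CA·CA·CA·CA·CA·CA·CA·CA·BBC·CA·BBC·CCC·CCC·CA·CA·CA·CA·CA·CA·CA·CA·BBC·CA·BBC·CA·BBC·CA·BBC·CA·BBC·CA·BBC·CA·BBC·CA·BBC·CCC·CCC·CA
    A ↦ BBC
    B ↦ CCC
    C ↦ CA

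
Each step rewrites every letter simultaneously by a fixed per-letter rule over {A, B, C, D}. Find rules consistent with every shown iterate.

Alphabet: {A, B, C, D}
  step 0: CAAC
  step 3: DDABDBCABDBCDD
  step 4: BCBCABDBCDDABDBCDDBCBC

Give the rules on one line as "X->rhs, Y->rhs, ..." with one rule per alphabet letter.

A->AB, B->D, C->D, D->BC

  step 3 ⇒ step 4: DDABDBCABDBCDD ⇒ BC·BC·AB·D·BC·D·D·AB·D·BC·D·D·BC·BC
    A ↦ AB
    B ↦ D
    C ↦ D
    D ↦ BC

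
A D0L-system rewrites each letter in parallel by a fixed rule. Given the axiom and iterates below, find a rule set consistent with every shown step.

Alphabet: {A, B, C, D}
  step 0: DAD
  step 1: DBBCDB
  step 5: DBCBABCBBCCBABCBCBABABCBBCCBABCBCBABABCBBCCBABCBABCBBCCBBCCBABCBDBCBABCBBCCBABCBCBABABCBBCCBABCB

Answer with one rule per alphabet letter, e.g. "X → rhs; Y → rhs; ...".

  step 0 ⇒ step 1: DAD ⇒ DB·BC·DB
    A ↦ BC
    D ↦ DB
    B ↦ CB  (constrained at step 1)
    C ↦ AB  (constrained at step 1)

A->BC, B->CB, C->AB, D->DB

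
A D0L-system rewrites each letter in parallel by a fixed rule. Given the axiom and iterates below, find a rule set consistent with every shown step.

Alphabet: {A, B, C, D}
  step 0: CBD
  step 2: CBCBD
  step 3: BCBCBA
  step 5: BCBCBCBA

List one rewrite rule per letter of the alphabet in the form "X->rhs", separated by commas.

A->BD, B->C, C->B, D->BA

  step 2 ⇒ step 3: CBCBD ⇒ B·C·B·C·BA
    B ↦ C
    C ↦ B
    D ↦ BA
    A ↦ BD  (constrained at step 3)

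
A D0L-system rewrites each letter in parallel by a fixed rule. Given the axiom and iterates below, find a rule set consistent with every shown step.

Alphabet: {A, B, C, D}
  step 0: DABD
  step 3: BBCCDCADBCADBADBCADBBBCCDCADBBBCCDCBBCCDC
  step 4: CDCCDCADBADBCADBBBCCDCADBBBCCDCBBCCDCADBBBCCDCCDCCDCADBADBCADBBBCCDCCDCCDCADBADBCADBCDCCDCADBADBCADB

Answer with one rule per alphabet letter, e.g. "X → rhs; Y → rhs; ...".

  step 3 ⇒ step 4: BBCCDCADBCADBADBCADBBBCCDCADBBBCCDCBBCCDC ⇒ CDC·CDC·ADB·ADB·C·ADB·BB·C·CDC·ADB·BB·C·CDC·BB·C·CDC·ADB·BB·C·CDC·CDC·CDC·ADB·ADB·C·ADB·BB·C·CDC·CDC·CDC·ADB·ADB·C·ADB·CDC·CDC·ADB·ADB·C·ADB
    A ↦ BB
    B ↦ CDC
    C ↦ ADB
    D ↦ C

A->BB, B->CDC, C->ADB, D->C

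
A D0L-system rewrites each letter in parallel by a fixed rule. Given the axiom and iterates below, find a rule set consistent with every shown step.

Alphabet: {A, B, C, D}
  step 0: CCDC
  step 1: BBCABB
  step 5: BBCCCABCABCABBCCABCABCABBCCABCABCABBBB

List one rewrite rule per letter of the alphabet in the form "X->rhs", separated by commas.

  step 0 ⇒ step 1: CCDC ⇒ B·B·CAB·B
    C ↦ B
    D ↦ CAB
    A ↦ DDD  (constrained at step 1)
    B ↦ C  (constrained at step 1)

A->DDD, B->C, C->B, D->CAB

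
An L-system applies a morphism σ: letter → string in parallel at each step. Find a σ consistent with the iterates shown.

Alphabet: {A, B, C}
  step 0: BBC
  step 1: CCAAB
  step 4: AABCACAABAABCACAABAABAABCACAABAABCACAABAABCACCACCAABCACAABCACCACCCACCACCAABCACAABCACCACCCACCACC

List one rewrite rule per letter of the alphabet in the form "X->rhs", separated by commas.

A->CAC, B->C, C->AAB

  step 0 ⇒ step 1: BBC ⇒ C·C·AAB
    B ↦ C
    C ↦ AAB
    A ↦ CAC  (constrained at step 1)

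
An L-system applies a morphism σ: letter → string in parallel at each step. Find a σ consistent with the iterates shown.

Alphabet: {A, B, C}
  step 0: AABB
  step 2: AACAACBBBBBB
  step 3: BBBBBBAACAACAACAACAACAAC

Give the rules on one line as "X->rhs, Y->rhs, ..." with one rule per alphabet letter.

A->B, B->AAC, C->B

  step 2 ⇒ step 3: AACAACBBBBBB ⇒ B·B·B·B·B·B·AAC·AAC·AAC·AAC·AAC·AAC
    A ↦ B
    B ↦ AAC
    C ↦ B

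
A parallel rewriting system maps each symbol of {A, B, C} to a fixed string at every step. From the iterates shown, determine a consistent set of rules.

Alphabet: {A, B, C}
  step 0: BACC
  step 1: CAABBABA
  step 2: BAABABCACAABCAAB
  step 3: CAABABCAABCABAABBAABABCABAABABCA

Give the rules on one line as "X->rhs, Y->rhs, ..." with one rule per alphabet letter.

A->AB, B->CA, C->BA

  step 2 ⇒ step 3: BAABABCACAABCAAB ⇒ CA·AB·AB·CA·AB·CA·BA·AB·BA·AB·AB·CA·BA·AB·AB·CA
    A ↦ AB
    B ↦ CA
    C ↦ BA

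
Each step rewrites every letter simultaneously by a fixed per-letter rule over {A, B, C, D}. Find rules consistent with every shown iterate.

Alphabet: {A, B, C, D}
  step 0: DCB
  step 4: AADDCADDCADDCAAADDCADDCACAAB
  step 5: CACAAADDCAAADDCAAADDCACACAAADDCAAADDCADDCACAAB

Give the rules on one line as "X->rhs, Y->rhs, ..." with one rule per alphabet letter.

A->CA, B->AB, C->DD, D->A

  step 4 ⇒ step 5: AADDCADDCADDCAAADDCADDCACAAB ⇒ CA·CA·A·A·DD·CA·A·A·DD·CA·A·A·DD·CA·CA·CA·A·A·DD·CA·A·A·DD·CA·DD·CA·CA·AB
    A ↦ CA
    B ↦ AB
    C ↦ DD
    D ↦ A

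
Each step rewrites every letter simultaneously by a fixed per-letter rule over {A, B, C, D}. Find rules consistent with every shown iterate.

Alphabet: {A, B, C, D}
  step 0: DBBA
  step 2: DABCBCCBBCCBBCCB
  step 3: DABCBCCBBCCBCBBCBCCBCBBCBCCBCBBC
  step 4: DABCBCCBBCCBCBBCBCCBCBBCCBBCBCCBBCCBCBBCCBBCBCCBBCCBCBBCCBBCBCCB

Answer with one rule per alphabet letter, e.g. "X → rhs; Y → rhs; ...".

  step 3 ⇒ step 4: DABCBCCBBCCBCBBCBCCBCBBCBCCBCBBC ⇒ DA·BC·BC·CB·BC·CB·CB·BC·BC·CB·CB·BC·CB·BC·BC·CB·BC·CB·CB·BC·CB·BC·BC·CB·BC·CB·CB·BC·CB·BC·BC·CB
    A ↦ BC
    B ↦ BC
    C ↦ CB
    D ↦ DA

A->BC, B->BC, C->CB, D->DA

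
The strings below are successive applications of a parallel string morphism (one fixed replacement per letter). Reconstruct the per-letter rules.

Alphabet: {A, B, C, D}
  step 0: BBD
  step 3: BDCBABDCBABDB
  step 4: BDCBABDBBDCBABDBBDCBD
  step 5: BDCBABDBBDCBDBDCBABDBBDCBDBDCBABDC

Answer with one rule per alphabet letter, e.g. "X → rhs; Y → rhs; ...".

  step 4 ⇒ step 5: BDCBABDBBDCBABDBBDCBD ⇒ BD·C·BA·BD·B·BD·C·BD·BD·C·BA·BD·B·BD·C·BD·BD·C·BA·BD·C
    A ↦ B
    B ↦ BD
    C ↦ BA
    D ↦ C

A->B, B->BD, C->BA, D->C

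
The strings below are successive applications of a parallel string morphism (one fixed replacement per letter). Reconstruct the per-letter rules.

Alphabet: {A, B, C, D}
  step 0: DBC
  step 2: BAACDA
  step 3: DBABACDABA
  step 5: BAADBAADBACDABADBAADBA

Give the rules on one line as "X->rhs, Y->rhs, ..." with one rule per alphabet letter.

A->BA, B->D, C->CD, D->A

  step 2 ⇒ step 3: BAACDA ⇒ D·BA·BA·CD·A·BA
    A ↦ BA
    B ↦ D
    C ↦ CD
    D ↦ A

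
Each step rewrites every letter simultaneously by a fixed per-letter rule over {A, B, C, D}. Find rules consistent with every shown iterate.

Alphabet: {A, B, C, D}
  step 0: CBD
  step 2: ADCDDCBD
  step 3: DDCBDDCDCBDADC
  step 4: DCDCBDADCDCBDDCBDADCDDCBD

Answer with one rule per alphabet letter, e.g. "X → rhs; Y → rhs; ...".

  step 3 ⇒ step 4: DDCBDDCDCBDADC ⇒ DC·DC·BD·A·DC·DC·BD·DC·BD·A·DC·D·DC·BD
    A ↦ D
    B ↦ A
    C ↦ BD
    D ↦ DC

A->D, B->A, C->BD, D->DC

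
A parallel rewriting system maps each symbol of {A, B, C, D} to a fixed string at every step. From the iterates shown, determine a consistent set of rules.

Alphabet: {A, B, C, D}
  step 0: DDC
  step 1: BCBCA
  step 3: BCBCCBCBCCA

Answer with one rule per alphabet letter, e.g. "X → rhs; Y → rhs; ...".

A->C, B->DD, C->A, D->BC

  step 0 ⇒ step 1: DDC ⇒ BC·BC·A
    C ↦ A
    D ↦ BC
    A ↦ C  (constrained at step 1)
    B ↦ DD  (constrained at step 1)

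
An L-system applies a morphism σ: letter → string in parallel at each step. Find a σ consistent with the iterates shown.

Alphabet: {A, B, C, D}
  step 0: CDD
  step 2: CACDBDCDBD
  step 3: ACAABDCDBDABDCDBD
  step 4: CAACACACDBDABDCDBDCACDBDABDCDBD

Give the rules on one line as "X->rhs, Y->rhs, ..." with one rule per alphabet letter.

  step 3 ⇒ step 4: ACAABDCDBDABDCDBD ⇒ CA·A·CA·CA·CD·BD·A·BD·CD·BD·CA·CD·BD·A·BD·CD·BD
    A ↦ CA
    B ↦ CD
    C ↦ A
    D ↦ BD

A->CA, B->CD, C->A, D->BD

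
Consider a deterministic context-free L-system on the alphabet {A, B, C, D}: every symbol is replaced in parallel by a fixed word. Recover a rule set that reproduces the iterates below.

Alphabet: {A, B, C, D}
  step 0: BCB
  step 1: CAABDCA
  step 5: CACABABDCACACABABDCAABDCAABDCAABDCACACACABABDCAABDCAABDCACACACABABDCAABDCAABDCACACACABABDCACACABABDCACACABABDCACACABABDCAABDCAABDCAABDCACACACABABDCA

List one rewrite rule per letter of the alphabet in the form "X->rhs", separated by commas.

  step 0 ⇒ step 1: BCB ⇒ CA·ABD·CA
    B ↦ CA
    C ↦ ABD
    A ↦ CA  (constrained at step 1)
    D ↦ B  (constrained at step 1)

A->CA, B->CA, C->ABD, D->B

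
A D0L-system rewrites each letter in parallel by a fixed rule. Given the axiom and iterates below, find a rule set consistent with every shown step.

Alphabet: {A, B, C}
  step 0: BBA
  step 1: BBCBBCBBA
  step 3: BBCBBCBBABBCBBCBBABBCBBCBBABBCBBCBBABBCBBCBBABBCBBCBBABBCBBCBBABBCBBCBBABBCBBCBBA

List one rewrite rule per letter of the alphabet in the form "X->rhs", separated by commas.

  step 0 ⇒ step 1: BBA ⇒ BBC·BBC·BBA
    A ↦ BBA
    B ↦ BBC
    C ↦ BBA  (constrained at step 1)

A->BBA, B->BBC, C->BBA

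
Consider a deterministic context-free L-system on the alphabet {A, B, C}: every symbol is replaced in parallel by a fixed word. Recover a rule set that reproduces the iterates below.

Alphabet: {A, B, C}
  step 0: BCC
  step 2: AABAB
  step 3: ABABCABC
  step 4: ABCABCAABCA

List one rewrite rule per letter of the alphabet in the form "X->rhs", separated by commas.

A->AB, B->C, C->A

  step 3 ⇒ step 4: ABABCABC ⇒ AB·C·AB·C·A·AB·C·A
    A ↦ AB
    B ↦ C
    C ↦ A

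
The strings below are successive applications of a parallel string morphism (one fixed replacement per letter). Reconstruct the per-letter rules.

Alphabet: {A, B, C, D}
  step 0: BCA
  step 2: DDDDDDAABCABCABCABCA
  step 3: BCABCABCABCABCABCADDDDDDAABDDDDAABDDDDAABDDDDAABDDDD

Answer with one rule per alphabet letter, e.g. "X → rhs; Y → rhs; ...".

A->DDD, B->AA, C->BD, D->BCA

  step 2 ⇒ step 3: DDDDDDAABCABCABCABCA ⇒ BCA·BCA·BCA·BCA·BCA·BCA·DDD·DDD·AA·BD·DDD·AA·BD·DDD·AA·BD·DDD·AA·BD·DDD
    A ↦ DDD
    B ↦ AA
    C ↦ BD
    D ↦ BCA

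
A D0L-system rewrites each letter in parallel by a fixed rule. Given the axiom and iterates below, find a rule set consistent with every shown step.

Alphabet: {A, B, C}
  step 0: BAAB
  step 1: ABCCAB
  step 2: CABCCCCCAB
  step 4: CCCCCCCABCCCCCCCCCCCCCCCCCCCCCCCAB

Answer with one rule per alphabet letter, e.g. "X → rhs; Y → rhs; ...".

  step 1 ⇒ step 2: ABCCAB ⇒ C·AB·CC·CC·C·AB
    A ↦ C
    B ↦ AB
    C ↦ CC

A->C, B->AB, C->CC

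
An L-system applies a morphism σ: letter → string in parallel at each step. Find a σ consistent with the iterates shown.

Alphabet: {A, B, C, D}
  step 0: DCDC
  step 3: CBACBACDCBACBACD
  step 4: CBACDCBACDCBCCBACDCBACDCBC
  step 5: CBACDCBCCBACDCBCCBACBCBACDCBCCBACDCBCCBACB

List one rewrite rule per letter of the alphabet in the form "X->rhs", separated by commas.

A->CD, B->A, C->CB, D->C

  step 4 ⇒ step 5: CBACDCBACDCBCCBACDCBACDCBC ⇒ CB·A·CD·CB·C·CB·A·CD·CB·C·CB·A·CB·CB·A·CD·CB·C·CB·A·CD·CB·C·CB·A·CB
    A ↦ CD
    B ↦ A
    C ↦ CB
    D ↦ C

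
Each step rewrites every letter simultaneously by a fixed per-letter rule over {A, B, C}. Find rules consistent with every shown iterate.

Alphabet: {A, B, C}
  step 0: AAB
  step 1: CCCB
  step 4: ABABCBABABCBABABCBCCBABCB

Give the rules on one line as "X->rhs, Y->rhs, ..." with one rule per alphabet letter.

A->C, B->CB, C->AB

  step 0 ⇒ step 1: AAB ⇒ C·C·CB
    A ↦ C
    B ↦ CB
    C ↦ AB  (constrained at step 1)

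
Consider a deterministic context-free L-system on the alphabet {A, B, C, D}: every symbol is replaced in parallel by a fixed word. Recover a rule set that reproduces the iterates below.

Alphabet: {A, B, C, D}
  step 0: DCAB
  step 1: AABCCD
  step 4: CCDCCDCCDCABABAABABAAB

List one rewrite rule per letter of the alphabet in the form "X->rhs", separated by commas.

  step 0 ⇒ step 1: DCAB ⇒ A·AB·C·CD
    A ↦ C
    B ↦ CD
    C ↦ AB
    D ↦ A

A->C, B->CD, C->AB, D->A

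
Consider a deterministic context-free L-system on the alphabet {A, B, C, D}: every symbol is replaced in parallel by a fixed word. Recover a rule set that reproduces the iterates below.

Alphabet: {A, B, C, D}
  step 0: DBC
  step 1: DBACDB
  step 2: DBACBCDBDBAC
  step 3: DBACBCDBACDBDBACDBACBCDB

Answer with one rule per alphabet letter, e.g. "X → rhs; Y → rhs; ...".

A->BC, B->AC, C->DB, D->DB

  step 2 ⇒ step 3: DBACBCDBDBAC ⇒ DB·AC·BC·DB·AC·DB·DB·AC·DB·AC·BC·DB
    A ↦ BC
    B ↦ AC
    C ↦ DB
    D ↦ DB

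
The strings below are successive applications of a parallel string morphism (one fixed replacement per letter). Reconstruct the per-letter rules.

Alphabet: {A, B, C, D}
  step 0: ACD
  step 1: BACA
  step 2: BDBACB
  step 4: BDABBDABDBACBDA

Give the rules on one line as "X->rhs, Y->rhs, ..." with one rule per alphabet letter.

A->B, B->BD, C->AC, D->A

  step 1 ⇒ step 2: BACA ⇒ BD·B·AC·B
    A ↦ B
    B ↦ BD
    C ↦ AC
  step 0 ⇒ step 1: ACD ⇒ B·AC·A
    D ↦ A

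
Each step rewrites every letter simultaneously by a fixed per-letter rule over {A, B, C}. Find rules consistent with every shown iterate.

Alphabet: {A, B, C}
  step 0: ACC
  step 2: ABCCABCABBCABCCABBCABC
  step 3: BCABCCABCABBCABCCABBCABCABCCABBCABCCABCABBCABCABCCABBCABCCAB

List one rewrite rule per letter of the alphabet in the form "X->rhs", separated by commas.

  step 2 ⇒ step 3: ABCCABCABBCABCCABBCABC ⇒ BC·ABC·CAB·CAB·BC·ABC·CAB·BC·ABC·ABC·CAB·BC·ABC·CAB·CAB·BC·ABC·ABC·CAB·BC·ABC·CAB
    A ↦ BC
    B ↦ ABC
    C ↦ CAB

A->BC, B->ABC, C->CAB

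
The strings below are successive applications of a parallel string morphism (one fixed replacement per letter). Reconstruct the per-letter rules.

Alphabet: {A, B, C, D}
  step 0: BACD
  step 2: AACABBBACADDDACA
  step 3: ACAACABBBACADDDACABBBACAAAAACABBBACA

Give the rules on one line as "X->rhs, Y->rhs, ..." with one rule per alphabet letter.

  step 2 ⇒ step 3: AACABBBACADDDACA ⇒ ACA·ACA·BBB·ACA·D·D·D·ACA·BBB·ACA·A·A·A·ACA·BBB·ACA
    A ↦ ACA
    B ↦ D
    C ↦ BBB
    D ↦ A

A->ACA, B->D, C->BBB, D->A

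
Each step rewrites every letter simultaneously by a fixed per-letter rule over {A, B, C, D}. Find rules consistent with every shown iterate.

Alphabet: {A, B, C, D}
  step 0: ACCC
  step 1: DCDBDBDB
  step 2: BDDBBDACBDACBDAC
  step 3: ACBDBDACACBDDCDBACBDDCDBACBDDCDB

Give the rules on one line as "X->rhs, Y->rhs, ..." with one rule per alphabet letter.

A->DC, B->AC, C->DB, D->BD

  step 2 ⇒ step 3: BDDBBDACBDACBDAC ⇒ AC·BD·BD·AC·AC·BD·DC·DB·AC·BD·DC·DB·AC·BD·DC·DB
    A ↦ DC
    B ↦ AC
    C ↦ DB
    D ↦ BD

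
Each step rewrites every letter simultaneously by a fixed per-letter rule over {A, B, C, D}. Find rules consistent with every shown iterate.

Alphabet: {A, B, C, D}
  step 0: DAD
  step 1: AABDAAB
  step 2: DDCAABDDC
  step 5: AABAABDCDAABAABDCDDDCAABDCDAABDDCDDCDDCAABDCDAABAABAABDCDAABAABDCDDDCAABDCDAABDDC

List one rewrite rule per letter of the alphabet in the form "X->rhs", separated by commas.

A->D, B->C, C->DCD, D->AAB

  step 1 ⇒ step 2: AABDAAB ⇒ D·D·C·AAB·D·D·C
    A ↦ D
    B ↦ C
    D ↦ AAB
    C ↦ DCD  (constrained at step 2)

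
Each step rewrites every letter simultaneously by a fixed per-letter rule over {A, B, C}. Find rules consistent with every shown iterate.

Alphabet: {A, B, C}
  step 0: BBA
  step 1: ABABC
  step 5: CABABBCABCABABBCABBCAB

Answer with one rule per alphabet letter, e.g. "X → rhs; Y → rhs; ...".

  step 0 ⇒ step 1: BBA ⇒ AB·AB·C
    A ↦ C
    B ↦ AB
    C ↦ B  (constrained at step 1)

A->C, B->AB, C->B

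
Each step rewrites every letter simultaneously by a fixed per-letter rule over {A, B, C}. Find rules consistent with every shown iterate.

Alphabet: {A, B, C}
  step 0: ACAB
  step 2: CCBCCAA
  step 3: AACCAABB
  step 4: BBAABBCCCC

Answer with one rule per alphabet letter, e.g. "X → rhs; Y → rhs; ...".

  step 3 ⇒ step 4: AACCAABB ⇒ B·B·A·A·B·B·CC·CC
    A ↦ B
    B ↦ CC
    C ↦ A

A->B, B->CC, C->A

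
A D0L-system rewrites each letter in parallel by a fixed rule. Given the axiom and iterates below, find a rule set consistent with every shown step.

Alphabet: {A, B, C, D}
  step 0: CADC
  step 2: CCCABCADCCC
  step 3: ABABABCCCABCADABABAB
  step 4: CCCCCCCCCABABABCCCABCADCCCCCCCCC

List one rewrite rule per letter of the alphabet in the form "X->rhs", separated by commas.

  step 3 ⇒ step 4: ABABABCCCABCADABABAB ⇒ C·CC·C·CC·C·CC·AB·AB·AB·C·CC·AB·C·AD·C·CC·C·CC·C·CC
    A ↦ C
    B ↦ CC
    C ↦ AB
    D ↦ AD

A->C, B->CC, C->AB, D->AD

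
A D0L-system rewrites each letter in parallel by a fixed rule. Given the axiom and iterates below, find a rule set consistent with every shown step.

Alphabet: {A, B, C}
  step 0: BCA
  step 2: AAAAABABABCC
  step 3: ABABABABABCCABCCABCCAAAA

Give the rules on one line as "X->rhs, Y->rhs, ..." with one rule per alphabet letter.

A->AB, B->CC, C->AA

  step 2 ⇒ step 3: AAAAABABABCC ⇒ AB·AB·AB·AB·AB·CC·AB·CC·AB·CC·AA·AA
    A ↦ AB
    B ↦ CC
    C ↦ AA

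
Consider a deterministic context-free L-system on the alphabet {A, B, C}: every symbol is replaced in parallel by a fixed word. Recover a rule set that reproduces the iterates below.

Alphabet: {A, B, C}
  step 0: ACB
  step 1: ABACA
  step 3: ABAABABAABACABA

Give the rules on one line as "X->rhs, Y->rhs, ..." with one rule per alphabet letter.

  step 0 ⇒ step 1: ACB ⇒ AB·AC·A
    A ↦ AB
    B ↦ A
    C ↦ AC

A->AB, B->A, C->AC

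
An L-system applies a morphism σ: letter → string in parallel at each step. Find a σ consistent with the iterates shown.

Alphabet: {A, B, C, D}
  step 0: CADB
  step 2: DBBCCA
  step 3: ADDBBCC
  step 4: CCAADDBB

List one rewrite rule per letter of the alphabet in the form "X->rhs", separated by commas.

A->CC, B->D, C->B, D->A

  step 3 ⇒ step 4: ADDBBCC ⇒ CC·A·A·D·D·B·B
    A ↦ CC
    B ↦ D
    C ↦ B
    D ↦ A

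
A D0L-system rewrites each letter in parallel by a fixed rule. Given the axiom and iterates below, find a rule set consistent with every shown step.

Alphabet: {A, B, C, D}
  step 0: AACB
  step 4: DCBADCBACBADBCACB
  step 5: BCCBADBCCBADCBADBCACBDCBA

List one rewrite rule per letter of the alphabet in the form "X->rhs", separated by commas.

  step 4 ⇒ step 5: DCBADCBACBADBCACB ⇒ BC·CB·A·D·BC·CB·A·D·CB·A·D·BC·A·CB·D·CB·A
    A ↦ D
    B ↦ A
    C ↦ CB
    D ↦ BC

A->D, B->A, C->CB, D->BC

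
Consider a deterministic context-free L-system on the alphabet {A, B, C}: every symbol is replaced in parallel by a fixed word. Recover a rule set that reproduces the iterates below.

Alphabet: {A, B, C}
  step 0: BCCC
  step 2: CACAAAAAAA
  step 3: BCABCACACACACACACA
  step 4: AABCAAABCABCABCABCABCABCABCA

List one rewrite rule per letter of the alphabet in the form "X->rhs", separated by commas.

A->CA, B->AA, C->B

  step 3 ⇒ step 4: BCABCACACACACACACA ⇒ AA·B·CA·AA·B·CA·B·CA·B·CA·B·CA·B·CA·B·CA·B·CA
    A ↦ CA
    B ↦ AA
    C ↦ B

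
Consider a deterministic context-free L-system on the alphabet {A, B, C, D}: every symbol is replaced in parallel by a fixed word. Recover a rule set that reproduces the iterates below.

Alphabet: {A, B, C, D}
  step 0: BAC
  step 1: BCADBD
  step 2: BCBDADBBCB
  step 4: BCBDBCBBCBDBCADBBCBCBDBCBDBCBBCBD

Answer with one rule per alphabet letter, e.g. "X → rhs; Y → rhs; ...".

  step 1 ⇒ step 2: BCADBD ⇒ BC·BD·AD·B·BC·B
    A ↦ AD
    B ↦ BC
    C ↦ BD
    D ↦ B

A->AD, B->BC, C->BD, D->B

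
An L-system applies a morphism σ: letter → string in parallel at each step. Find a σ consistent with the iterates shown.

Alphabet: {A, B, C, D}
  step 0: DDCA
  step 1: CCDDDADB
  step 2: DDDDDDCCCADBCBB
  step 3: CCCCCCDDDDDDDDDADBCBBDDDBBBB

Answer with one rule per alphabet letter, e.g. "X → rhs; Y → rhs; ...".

A->ADB, B->BB, C->DDD, D->C

  step 2 ⇒ step 3: DDDDDDCCCADBCBB ⇒ C·C·C·C·C·C·DDD·DDD·DDD·ADB·C·BB·DDD·BB·BB
    A ↦ ADB
    B ↦ BB
    C ↦ DDD
    D ↦ C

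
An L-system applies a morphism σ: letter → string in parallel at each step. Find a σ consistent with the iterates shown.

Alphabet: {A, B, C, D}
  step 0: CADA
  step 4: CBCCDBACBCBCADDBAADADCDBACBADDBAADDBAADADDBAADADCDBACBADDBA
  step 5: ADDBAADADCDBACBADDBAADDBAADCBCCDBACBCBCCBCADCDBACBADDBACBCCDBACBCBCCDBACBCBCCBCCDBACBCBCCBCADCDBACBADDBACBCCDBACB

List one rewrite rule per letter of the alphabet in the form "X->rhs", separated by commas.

A->CB, B->DBA, C->AD, D->C

  step 4 ⇒ step 5: CBCCDBACBCBCADDBAADADCDBACBADDBAADDBAADADDBAADADCDBACBADDBA ⇒ AD·DBA·AD·AD·C·DBA·CB·AD·DBA·AD·DBA·AD·CB·C·C·DBA·CB·CB·C·CB·C·AD·C·DBA·CB·AD·DBA·CB·C·C·DBA·CB·CB·C·C·DBA·CB·CB·C·CB·C·C·DBA·CB·CB·C·CB·C·AD·C·DBA·CB·AD·DBA·CB·C·C·DBA·CB
    A ↦ CB
    B ↦ DBA
    C ↦ AD
    D ↦ C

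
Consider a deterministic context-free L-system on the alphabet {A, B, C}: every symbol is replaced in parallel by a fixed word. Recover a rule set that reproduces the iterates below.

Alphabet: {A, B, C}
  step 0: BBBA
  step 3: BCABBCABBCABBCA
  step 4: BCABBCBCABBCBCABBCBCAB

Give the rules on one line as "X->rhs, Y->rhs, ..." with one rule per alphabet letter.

  step 3 ⇒ step 4: BCABBCABBCABBCA ⇒ BC·A·B·BC·BC·A·B·BC·BC·A·B·BC·BC·A·B
    A ↦ B
    B ↦ BC
    C ↦ A

A->B, B->BC, C->A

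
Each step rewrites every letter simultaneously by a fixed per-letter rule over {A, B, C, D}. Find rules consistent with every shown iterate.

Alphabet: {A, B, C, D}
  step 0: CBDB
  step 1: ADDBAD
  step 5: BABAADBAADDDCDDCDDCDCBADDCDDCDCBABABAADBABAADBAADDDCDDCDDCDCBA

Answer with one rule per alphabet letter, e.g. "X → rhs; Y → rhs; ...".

  step 0 ⇒ step 1: CBDB ⇒ AD·D·BA·D
    B ↦ D
    C ↦ AD
    D ↦ BA
    A ↦ DC  (constrained at step 1)

A->DC, B->D, C->AD, D->BA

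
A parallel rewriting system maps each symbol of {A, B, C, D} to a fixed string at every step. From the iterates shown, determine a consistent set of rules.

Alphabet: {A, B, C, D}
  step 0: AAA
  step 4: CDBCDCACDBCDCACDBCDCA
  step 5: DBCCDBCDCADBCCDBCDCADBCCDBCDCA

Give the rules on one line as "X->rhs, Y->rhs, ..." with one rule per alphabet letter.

A->CA, B->C, C->D, D->BC

  step 4 ⇒ step 5: CDBCDCACDBCDCACDBCDCA ⇒ D·BC·C·D·BC·D·CA·D·BC·C·D·BC·D·CA·D·BC·C·D·BC·D·CA
    A ↦ CA
    B ↦ C
    C ↦ D
    D ↦ BC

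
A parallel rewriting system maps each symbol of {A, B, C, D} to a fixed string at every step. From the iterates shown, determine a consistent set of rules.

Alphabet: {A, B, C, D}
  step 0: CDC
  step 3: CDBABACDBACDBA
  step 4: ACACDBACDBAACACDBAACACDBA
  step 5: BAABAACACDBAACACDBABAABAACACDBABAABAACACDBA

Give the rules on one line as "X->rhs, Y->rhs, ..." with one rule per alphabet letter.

  step 4 ⇒ step 5: ACACDBACDBAACACDBAACACDBA ⇒ BA·A·BA·A·CA·CD·BA·A·CA·CD·BA·BA·A·BA·A·CA·CD·BA·BA·A·BA·A·CA·CD·BA
    A ↦ BA
    B ↦ CD
    C ↦ A
    D ↦ CA

A->BA, B->CD, C->A, D->CA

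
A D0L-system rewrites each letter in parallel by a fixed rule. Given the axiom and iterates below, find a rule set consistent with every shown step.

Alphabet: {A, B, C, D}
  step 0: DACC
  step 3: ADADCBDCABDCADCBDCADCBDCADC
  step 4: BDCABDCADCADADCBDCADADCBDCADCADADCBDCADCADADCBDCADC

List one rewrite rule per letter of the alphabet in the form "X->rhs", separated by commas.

  step 3 ⇒ step 4: ADADCBDCABDCADCBDCADCBDCADC ⇒ BDC·A·BDC·A·DC·AD·A·DC·BDC·AD·A·DC·BDC·A·DC·AD·A·DC·BDC·A·DC·AD·A·DC·BDC·A·DC
    A ↦ BDC
    B ↦ AD
    C ↦ DC
    D ↦ A

A->BDC, B->AD, C->DC, D->A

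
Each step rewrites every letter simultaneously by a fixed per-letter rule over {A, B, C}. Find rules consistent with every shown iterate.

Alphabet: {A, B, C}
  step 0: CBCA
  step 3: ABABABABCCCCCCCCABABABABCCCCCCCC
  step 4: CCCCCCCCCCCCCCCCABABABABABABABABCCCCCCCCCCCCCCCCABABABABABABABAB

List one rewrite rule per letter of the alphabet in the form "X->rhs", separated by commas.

A->CC, B->CC, C->AB

  step 3 ⇒ step 4: ABABABABCCCCCCCCABABABABCCCCCCCC ⇒ CC·CC·CC·CC·CC·CC·CC·CC·AB·AB·AB·AB·AB·AB·AB·AB·CC·CC·CC·CC·CC·CC·CC·CC·AB·AB·AB·AB·AB·AB·AB·AB
    A ↦ CC
    B ↦ CC
    C ↦ AB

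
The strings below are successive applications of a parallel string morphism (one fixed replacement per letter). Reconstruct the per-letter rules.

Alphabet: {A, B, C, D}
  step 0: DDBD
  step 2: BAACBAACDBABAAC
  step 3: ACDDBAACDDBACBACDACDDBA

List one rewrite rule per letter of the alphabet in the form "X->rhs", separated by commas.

A->D, B->AC, C->BA, D->CB

  step 2 ⇒ step 3: BAACBAACDBABAAC ⇒ AC·D·D·BA·AC·D·D·BA·CB·AC·D·AC·D·D·BA
    A ↦ D
    B ↦ AC
    C ↦ BA
    D ↦ CB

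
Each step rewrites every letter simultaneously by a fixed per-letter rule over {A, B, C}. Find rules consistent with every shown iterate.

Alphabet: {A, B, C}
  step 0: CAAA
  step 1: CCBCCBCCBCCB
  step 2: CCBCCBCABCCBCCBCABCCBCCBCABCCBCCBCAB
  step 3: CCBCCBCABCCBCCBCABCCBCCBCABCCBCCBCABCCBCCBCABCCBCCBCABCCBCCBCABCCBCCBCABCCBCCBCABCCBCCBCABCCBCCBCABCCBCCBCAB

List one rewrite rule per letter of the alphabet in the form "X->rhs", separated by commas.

A->CCB, B->CAB, C->CCB

  step 2 ⇒ step 3: CCBCCBCABCCBCCBCABCCBCCBCABCCBCCBCAB ⇒ CCB·CCB·CAB·CCB·CCB·CAB·CCB·CCB·CAB·CCB·CCB·CAB·CCB·CCB·CAB·CCB·CCB·CAB·CCB·CCB·CAB·CCB·CCB·CAB·CCB·CCB·CAB·CCB·CCB·CAB·CCB·CCB·CAB·CCB·CCB·CAB
    A ↦ CCB
    B ↦ CAB
    C ↦ CCB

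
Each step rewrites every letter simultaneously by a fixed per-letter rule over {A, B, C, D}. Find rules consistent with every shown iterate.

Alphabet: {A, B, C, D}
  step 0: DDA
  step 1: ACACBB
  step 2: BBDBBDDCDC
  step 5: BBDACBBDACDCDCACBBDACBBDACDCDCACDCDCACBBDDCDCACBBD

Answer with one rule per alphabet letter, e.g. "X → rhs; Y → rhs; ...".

  step 1 ⇒ step 2: ACACBB ⇒ BB·D·BB·D·DC·DC
    A ↦ BB
    B ↦ DC
    C ↦ D
  step 0 ⇒ step 1: DDA ⇒ AC·AC·BB
    D ↦ AC

A->BB, B->DC, C->D, D->AC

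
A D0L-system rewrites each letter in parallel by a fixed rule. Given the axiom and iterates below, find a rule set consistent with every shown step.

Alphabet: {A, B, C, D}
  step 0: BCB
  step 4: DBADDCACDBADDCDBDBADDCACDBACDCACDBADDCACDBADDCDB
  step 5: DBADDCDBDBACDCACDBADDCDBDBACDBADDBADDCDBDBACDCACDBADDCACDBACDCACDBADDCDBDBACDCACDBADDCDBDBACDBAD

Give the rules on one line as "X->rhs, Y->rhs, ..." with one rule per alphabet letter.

A->DC, B->AD, C->AC, D->DB

  step 4 ⇒ step 5: DBADDCACDBADDCDBDBADDCACDBACDCACDBADDCACDBADDCDB ⇒ DB·AD·DC·DB·DB·AC·DC·AC·DB·AD·DC·DB·DB·AC·DB·AD·DB·AD·DC·DB·DB·AC·DC·AC·DB·AD·DC·AC·DB·AC·DC·AC·DB·AD·DC·DB·DB·AC·DC·AC·DB·AD·DC·DB·DB·AC·DB·AD
    A ↦ DC
    B ↦ AD
    C ↦ AC
    D ↦ DB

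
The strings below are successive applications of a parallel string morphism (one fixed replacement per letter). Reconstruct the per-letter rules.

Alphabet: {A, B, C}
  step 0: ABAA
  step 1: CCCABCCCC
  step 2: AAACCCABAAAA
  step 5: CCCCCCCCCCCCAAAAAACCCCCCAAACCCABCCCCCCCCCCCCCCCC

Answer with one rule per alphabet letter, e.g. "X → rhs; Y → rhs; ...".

A->CC, B->CAB, C->A

  step 1 ⇒ step 2: CCCABCCCC ⇒ A·A·A·CC·CAB·A·A·A·A
    A ↦ CC
    B ↦ CAB
    C ↦ A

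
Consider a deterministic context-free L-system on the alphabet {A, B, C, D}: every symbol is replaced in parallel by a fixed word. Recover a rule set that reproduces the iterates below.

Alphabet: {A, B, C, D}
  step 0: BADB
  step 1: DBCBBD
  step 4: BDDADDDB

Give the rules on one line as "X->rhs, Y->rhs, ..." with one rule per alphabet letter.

A->BCB, B->D, C->A, D->B

  step 0 ⇒ step 1: BADB ⇒ D·BCB·B·D
    A ↦ BCB
    B ↦ D
    D ↦ B
    C ↦ A  (constrained at step 1)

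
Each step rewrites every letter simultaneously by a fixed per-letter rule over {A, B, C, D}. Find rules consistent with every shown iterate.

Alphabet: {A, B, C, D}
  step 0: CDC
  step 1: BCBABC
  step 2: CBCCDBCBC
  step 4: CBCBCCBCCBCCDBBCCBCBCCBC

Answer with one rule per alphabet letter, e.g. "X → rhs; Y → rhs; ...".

A->DB, B->C, C->BC, D->BA

  step 1 ⇒ step 2: BCBABC ⇒ C·BC·C·DB·C·BC
    A ↦ DB
    B ↦ C
    C ↦ BC
  step 0 ⇒ step 1: CDC ⇒ BC·BA·BC
    D ↦ BA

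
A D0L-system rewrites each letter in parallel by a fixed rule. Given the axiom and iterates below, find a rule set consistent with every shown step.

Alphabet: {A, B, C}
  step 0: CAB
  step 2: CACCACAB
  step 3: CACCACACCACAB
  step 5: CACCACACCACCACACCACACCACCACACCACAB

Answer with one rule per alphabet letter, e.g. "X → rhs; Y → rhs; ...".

  step 2 ⇒ step 3: CACCACAB ⇒ CA·C·CA·CA·C·CA·C·AB
    A ↦ C
    B ↦ AB
    C ↦ CA

A->C, B->AB, C->CA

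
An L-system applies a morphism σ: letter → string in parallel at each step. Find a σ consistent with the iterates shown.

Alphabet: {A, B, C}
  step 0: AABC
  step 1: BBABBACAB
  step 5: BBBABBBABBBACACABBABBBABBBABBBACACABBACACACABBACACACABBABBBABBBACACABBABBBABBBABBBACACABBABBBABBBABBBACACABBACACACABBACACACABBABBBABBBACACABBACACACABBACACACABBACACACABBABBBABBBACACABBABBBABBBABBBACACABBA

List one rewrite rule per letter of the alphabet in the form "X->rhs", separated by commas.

  step 0 ⇒ step 1: AABC ⇒ BBA·BBA·CA·B
    A ↦ BBA
    B ↦ CA
    C ↦ B

A->BBA, B->CA, C->B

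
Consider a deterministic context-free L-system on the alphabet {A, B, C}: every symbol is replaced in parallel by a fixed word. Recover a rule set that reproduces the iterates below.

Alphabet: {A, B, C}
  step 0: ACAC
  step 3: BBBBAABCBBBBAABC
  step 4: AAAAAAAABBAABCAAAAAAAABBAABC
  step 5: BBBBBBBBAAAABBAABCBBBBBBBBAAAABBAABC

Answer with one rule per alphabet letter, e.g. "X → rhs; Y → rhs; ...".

  step 4 ⇒ step 5: AAAAAAAABBAABCAAAAAAAABBAABC ⇒ B·B·B·B·B·B·B·B·AA·AA·B·B·AA·BC·B·B·B·B·B·B·B·B·AA·AA·B·B·AA·BC
    A ↦ B
    B ↦ AA
    C ↦ BC

A->B, B->AA, C->BC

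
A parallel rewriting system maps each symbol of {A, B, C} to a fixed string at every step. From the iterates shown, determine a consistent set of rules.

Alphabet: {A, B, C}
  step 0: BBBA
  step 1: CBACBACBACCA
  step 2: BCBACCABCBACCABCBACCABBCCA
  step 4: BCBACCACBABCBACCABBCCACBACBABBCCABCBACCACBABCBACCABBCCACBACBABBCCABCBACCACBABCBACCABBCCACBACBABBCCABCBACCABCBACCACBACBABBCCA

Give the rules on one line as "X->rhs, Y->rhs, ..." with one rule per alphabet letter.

A->CCA, B->CBA, C->B

  step 1 ⇒ step 2: CBACBACBACCA ⇒ B·CBA·CCA·B·CBA·CCA·B·CBA·CCA·B·B·CCA
    A ↦ CCA
    B ↦ CBA
    C ↦ B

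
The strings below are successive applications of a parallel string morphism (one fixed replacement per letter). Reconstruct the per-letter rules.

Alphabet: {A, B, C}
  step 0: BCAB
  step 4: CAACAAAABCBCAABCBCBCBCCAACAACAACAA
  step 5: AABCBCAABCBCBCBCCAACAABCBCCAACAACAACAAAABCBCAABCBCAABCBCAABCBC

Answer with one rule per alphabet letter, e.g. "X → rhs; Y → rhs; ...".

  step 4 ⇒ step 5: CAACAAAABCBCAABCBCBCBCCAACAACAACAA ⇒ AA·BC·BC·AA·BC·BC·BC·BC·C·AA·C·AA·BC·BC·C·AA·C·AA·C·AA·C·AA·AA·BC·BC·AA·BC·BC·AA·BC·BC·AA·BC·BC
    A ↦ BC
    B ↦ C
    C ↦ AA

A->BC, B->C, C->AA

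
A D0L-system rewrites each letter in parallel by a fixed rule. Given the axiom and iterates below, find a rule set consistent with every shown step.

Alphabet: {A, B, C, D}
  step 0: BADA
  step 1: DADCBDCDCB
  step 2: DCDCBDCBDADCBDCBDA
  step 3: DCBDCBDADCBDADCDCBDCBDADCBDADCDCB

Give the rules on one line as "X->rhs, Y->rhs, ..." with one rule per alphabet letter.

A->DCB, B->DA, C->B, D->DC

  step 2 ⇒ step 3: DCDCBDCBDADCBDCBDA ⇒ DC·B·DC·B·DA·DC·B·DA·DC·DCB·DC·B·DA·DC·B·DA·DC·DCB
    A ↦ DCB
    B ↦ DA
    C ↦ B
    D ↦ DC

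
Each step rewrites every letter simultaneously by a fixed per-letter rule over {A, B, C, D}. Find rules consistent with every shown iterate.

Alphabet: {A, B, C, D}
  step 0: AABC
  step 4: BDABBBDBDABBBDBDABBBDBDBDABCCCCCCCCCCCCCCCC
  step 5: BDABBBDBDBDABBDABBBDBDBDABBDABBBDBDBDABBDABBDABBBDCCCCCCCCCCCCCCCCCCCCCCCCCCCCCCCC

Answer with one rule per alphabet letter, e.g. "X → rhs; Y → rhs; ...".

  step 4 ⇒ step 5: BDABBBDBDABBBDBDABBBDBDBDABCCCCCCCCCCCCCCCC ⇒ BD·AB·B·BD·BD·BD·AB·BD·AB·B·BD·BD·BD·AB·BD·AB·B·BD·BD·BD·AB·BD·AB·BD·AB·B·BD·CC·CC·CC·CC·CC·CC·CC·CC·CC·CC·CC·CC·CC·CC·CC·CC
    A ↦ B
    B ↦ BD
    C ↦ CC
    D ↦ AB

A->B, B->BD, C->CC, D->AB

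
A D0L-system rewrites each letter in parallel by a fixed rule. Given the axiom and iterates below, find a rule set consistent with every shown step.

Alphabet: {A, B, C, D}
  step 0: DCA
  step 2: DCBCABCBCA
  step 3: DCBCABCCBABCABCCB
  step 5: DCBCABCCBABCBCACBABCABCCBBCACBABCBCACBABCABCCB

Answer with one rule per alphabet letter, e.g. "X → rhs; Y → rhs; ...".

  step 2 ⇒ step 3: DCBCABCBCA ⇒ DC·BC·A·BC·CB·A·BC·A·BC·CB
    A ↦ CB
    B ↦ A
    C ↦ BC
    D ↦ DC

A->CB, B->A, C->BC, D->DC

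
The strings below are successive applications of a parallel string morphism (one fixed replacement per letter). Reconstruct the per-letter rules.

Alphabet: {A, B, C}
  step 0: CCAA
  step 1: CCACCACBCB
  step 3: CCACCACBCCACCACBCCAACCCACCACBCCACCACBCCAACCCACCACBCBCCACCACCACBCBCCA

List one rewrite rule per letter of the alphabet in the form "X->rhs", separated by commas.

  step 0 ⇒ step 1: CCAA ⇒ CCA·CCA·CB·CB
    A ↦ CB
    C ↦ CCA
    B ↦ AC  (constrained at step 1)

A->CB, B->AC, C->CCA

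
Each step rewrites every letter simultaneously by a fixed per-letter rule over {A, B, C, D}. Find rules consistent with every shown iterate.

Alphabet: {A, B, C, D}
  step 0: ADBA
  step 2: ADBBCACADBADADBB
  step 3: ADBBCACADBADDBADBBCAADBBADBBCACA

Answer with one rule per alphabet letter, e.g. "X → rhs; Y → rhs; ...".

  step 2 ⇒ step 3: ADBBCACADBADADBB ⇒ AD·BB·CA·CA·DB·AD·DB·AD·BB·CA·AD·BB·AD·BB·CA·CA
    A ↦ AD
    B ↦ CA
    C ↦ DB
    D ↦ BB

A->AD, B->CA, C->DB, D->BB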